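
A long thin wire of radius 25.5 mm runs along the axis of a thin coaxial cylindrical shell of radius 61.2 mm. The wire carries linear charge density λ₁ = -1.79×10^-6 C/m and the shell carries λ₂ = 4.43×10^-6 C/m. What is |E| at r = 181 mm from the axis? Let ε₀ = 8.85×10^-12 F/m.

|E| = 2.62×10^5 N/C

Take a coaxial cylindrical Gaussian surface of radius r = 181 mm and length L (r > 61.2 mm, enclosing both).
λ_enc = λ₁ + λ₂ = (-1.79×10^-6) + (4.43×10^-6) = 2.64×10^-6 C/m.
Applying ∮E·dA = Q_enc/ε₀ with the end caps contributing no flux:
E = |λ_enc|/(2πε₀r) = (2.64×10^-6)/(2π·8.85×10^-12·0.181) = 2.62×10^5 N/C.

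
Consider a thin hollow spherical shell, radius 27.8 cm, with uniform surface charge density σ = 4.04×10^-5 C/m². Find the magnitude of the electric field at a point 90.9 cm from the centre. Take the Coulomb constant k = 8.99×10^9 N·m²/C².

By spherical symmetry E is radial; choose a Gaussian sphere of radius r = 90.9 cm (r > 27.8 cm).
The entire shell is enclosed: Q_enc = σ·4πR² = (4.04×10^-5)·4π·(0.278)² = 3.924e-5 C.
By Gauss's law, ∮E·dA = E·4πr² = Q_enc/ε₀.
E = k|Q_enc|/r² = (8.99×10^9)(3.924×10^-5)/(0.909)² = 4.27e5 N/C.

4.27e5 V/m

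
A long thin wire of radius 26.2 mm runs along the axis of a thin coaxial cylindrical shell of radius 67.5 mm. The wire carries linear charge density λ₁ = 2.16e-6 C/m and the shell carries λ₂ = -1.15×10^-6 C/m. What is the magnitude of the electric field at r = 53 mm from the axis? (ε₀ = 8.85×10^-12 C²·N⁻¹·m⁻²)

E = 7.33e5 V/m

Choose a coaxial cylinder of radius r = 53 mm (arbitrary length L) as the Gaussian surface (between the conductors, 26.2 mm < r < 67.5 mm).
Only the inner wire is enclosed; the outer shell contributes nothing inside itself. λ_enc = λ₁ = 2.16×10^-6 C/m.
By Gauss's law (flux through the curved wall only), E·2πrL = λ_enc L/ε₀.
E = |λ_enc|/(2πε₀r) = (2.16×10^-6)/(2π·8.85×10^-12·0.053) = 7.33×10^5 N/C.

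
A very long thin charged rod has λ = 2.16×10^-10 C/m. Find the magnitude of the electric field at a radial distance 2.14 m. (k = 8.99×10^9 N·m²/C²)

|E| = 1.81 V/m

Choose a coaxial cylinder of radius r = 2.14 m (arbitrary length L) as the Gaussian surface.
Q_enc = λL, so λ_enc = 2.16×10^-10 C/m.
By Gauss's law (flux through the curved wall only), E·2πrL = λ_enc L/ε₀.
E = 2k|λ_enc|/r = 2(8.99×10^9)(2.16e-10)/(2.14) = 1.81 N/C.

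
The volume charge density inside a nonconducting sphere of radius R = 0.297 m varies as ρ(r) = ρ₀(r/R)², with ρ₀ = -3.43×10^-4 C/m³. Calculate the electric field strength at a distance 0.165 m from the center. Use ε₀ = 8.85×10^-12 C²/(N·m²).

Symmetry ⇒ E = E(r) r̂. Gaussian sphere of radius r = 0.165 m (r < R).
Integrate the density: Q_enc = 4π ∫₀^r ρ₀(r'/R)^2 r'² dr' = 4πρ₀ r^5/(5·R²) = -1.195×10^-6 C.
Since E is radial and uniform over the Gaussian sphere, Φ = E·4πr² = Q_enc/ε₀.
E = |Q_enc|/(4πε₀r²) = (1.195×10^-6)/(4π·8.85×10^-12·(0.165)²) = 3.95×10^5 N/C.

|E| ≈ 3.95×10^5 N/C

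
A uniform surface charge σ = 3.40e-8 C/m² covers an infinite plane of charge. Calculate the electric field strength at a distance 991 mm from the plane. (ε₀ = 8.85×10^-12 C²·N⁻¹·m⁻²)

|E| = 1.92e3 N/C

By planar symmetry E is perpendicular to the sheet and uniform; use a Gaussian pillbox with flat faces of area A on each side of the sheet.
Only the two end caps contribute flux: Φ = 2EA. With Q_enc = σA, Gauss's law gives E = |σ|/(2ε₀).
E = |σ|/(2ε₀) = (3.40e-8)/(2·8.85×10^-12) = 1.92×10^3 N/C.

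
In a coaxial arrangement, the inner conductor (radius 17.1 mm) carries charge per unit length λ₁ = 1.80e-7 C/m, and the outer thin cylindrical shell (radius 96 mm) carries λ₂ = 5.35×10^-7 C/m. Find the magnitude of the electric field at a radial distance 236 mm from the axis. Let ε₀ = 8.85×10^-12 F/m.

5.45×10^4 V/m

Take a coaxial cylindrical Gaussian surface of radius r = 236 mm and length L (r > 96 mm, enclosing both).
λ_enc = λ₁ + λ₂ = (1.80e-7) + (5.35×10^-7) = 7.15×10^-7 C/m.
Applying ∮E·dA = Q_enc/ε₀ with the end caps contributing no flux:
E = |λ_enc|/(2πε₀r) = (7.15×10^-7)/(2π·8.85×10^-12·0.236) = 5.45×10^4 N/C.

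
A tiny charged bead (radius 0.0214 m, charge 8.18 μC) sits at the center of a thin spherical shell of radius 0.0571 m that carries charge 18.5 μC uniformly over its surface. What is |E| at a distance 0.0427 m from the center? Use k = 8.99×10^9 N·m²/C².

E = 4.03×10^7 N/C

Use a concentric Gaussian sphere at r = 0.0427 m (between the bodies, 0.0214 m < r < 0.0571 m).
The shell at 0.0571 m lies outside the Gaussian surface, so Q_enc = 8.18 μC = 8.18×10^-6 C.
Applying ∮E·dA = Q_enc/ε₀ with Φ = E(4πr²):
E = k|Q_enc|/r² = (8.99×10^9)(8.18×10^-6)/(0.0427)² = 4.03e7 N/C.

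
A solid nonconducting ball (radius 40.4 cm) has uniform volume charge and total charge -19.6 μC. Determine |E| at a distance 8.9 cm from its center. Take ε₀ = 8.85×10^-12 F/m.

Take a concentric spherical Gaussian surface of radius r = 8.9 cm (r < R).
For a uniform sphere the enclosed fraction is (r/R)³, so Q_enc = (-19.6 μC)(0.089/0.404)³ = -2.095×10^-7 C.
Applying ∮E·dA = Q_enc/ε₀ with Φ = E(4πr²):
E = |Q_enc|/(4πε₀r²) = (2.095×10^-7)/(4π·8.85×10^-12·(0.089)²) = 2.38×10^5 N/C.

|E| = 2.38e5 V/m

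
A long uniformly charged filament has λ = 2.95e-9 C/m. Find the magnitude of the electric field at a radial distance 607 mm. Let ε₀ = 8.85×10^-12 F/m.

By cylindrical symmetry E is radial; use a coaxial Gaussian cylinder of radius 607 mm and length L.
Q_enc = λL, so λ_enc = 2.95×10^-9 C/m.
Since E is radial and uniform over the curved surface, Φ = E·2πrL = Q_enc/ε₀ = λ_enc L/ε₀.
E = |λ_enc|/(2πε₀r) = (2.95×10^-9)/(2π·8.85×10^-12·0.607) = 87.4 N/C.

87.4 N/C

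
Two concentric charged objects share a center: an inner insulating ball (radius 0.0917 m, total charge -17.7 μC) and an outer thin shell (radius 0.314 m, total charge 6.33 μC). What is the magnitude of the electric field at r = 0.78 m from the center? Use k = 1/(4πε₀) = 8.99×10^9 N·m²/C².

E ≈ 1.68×10^5 V/m

Use a concentric Gaussian sphere at r = 0.78 m (r > 0.314 m, enclosing both).
Q_enc = (-17.7 μC) + (6.33 μC) = -1.137×10^-5 C.
By Gauss's law, ∮E·dA = E·4πr² = Q_enc/ε₀.
E = k|Q_enc|/r² = (8.99×10^9)(1.137×10^-5)/(0.78)² = 1.68×10^5 N/C.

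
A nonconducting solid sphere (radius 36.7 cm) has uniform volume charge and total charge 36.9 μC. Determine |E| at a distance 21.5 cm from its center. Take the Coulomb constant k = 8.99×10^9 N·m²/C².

Use a concentric Gaussian sphere at r = 21.5 cm (r < R).
For a uniform sphere the enclosed fraction is (r/R)³, so Q_enc = (36.9 μC)(0.215/0.367)³ = 7.419×10^-6 C.
By Gauss's law, ∮E·dA = E·4πr² = Q_enc/ε₀.
E = k|Q_enc|/r² = (8.99×10^9)(7.419e-6)/(0.215)² = 1.44e6 N/C.

|E| ≈ 1.44×10^6 V/m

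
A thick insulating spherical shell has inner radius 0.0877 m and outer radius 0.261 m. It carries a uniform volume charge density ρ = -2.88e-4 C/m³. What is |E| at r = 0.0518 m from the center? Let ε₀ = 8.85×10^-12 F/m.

E = 0

By spherical symmetry E is radial; choose a Gaussian sphere of radius r = 0.0518 m (r < 0.0877 m, inside the empty cavity).
No charge is enclosed, so by Gauss's law E·4πr² = 0 ⇒ E = 0.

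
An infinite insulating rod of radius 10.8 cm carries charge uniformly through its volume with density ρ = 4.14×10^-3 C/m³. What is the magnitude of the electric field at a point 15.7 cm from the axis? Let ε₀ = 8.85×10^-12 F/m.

Take a coaxial cylindrical Gaussian surface of radius r = 15.7 cm and length L (r > 10.8 cm, full cross-section enclosed).
λ_enc = ρ·πR² = (4.14×10^-3)π(0.108)² = 1.517×10^-4 C/m.
Gauss's law: E·2πrL = λ_enc L/ε₀.
E = |λ_enc|/(2πε₀r) = (1.517×10^-4)/(2π·8.85×10^-12·0.157) = 1.74×10^7 N/C.

|E| ≈ 1.74×10^7 V/m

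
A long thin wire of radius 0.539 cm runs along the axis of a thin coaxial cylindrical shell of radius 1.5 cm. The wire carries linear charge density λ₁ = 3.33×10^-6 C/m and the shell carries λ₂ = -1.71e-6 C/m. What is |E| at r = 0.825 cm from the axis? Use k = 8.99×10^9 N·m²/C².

Coaxial Gaussian cylinder, radius r = 0.825 cm, length L (between the conductors, 0.539 cm < r < 1.5 cm).
The shell at 1.5 cm lies outside the Gaussian surface, so λ_enc = λ₁ = 3.33×10^-6 C/m.
Gauss's law: E·2πrL = λ_enc L/ε₀.
E = 2k|λ_enc|/r = 2(8.99×10^9)(3.33e-6)/(0.00825) = 7.26×10^6 N/C.

E ≈ 7.26e6 N/C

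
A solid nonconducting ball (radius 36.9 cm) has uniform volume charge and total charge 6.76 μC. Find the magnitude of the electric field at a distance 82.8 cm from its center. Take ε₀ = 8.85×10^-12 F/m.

E ≈ 8.87×10^4 V/m

Take a concentric spherical Gaussian surface of radius r = 82.8 cm (r > R, so the entire charge is enclosed).
Q_enc = 6.76 μC = 6.76×10^-6 C.
Applying ∮E·dA = Q_enc/ε₀ with Φ = E(4πr²):
E = |Q_enc|/(4πε₀r²) = (6.76×10^-6)/(4π·8.85×10^-12·(0.828)²) = 8.87e4 N/C.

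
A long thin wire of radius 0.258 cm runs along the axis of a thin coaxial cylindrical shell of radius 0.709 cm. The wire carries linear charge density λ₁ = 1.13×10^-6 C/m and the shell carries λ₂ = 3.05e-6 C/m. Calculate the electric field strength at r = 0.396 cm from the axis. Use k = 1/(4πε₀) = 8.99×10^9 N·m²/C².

Coaxial Gaussian cylinder, radius r = 0.396 cm, length L (between the conductors, 0.258 cm < r < 0.709 cm).
The shell at 0.709 cm lies outside the Gaussian surface, so λ_enc = λ₁ = 1.13e-6 C/m.
Since E is radial and uniform over the curved surface, Φ = E·2πrL = Q_enc/ε₀ = λ_enc L/ε₀.
E = 2k|λ_enc|/r = 2(8.99×10^9)(1.13×10^-6)/(0.00396) = 5.13×10^6 N/C.

5.13e6 N/C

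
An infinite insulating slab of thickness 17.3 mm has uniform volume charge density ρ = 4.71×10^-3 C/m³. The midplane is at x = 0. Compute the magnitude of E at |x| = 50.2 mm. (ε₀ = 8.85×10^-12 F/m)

E ≈ 4.60×10^6 V/m

The point |x| = 50.2 mm lies outside the slab (half-thickness 0.00865 m). A symmetric pillbox spanning the full slab encloses Q_enc = ρ·d·A.
Flux = 2EA ⇒ E = |ρ|d/(2ε₀), independent of distance outside.
E = (4.71e-3)(0.0173)/(2·8.85×10^-12) = 4.60×10^6 N/C.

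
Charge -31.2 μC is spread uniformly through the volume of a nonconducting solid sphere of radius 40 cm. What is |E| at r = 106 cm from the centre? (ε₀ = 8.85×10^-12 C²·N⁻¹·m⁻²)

|E| ≈ 2.50×10^5 N/C

Use a concentric Gaussian sphere at r = 106 cm (r > R, so the entire charge is enclosed).
Q_enc = -31.2 μC = -3.12e-5 C.
Applying ∮E·dA = Q_enc/ε₀ with Φ = E(4πr²):
E = |Q_enc|/(4πε₀r²) = (3.12e-5)/(4π·8.85×10^-12·(1.06)²) = 2.50×10^5 N/C.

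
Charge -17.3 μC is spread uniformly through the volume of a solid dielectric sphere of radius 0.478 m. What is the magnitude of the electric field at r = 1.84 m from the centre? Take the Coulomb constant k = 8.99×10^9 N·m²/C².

Symmetry ⇒ E = E(r) r̂. Gaussian sphere of radius r = 1.84 m (r > R, so the entire charge is enclosed).
Q_enc = -17.3 μC = -1.73×10^-5 C.
By Gauss's law, ∮E·dA = E·4πr² = Q_enc/ε₀.
E = k|Q_enc|/r² = (8.99×10^9)(1.73×10^-5)/(1.84)² = 4.59×10^4 N/C.

E ≈ 4.59×10^4 N/C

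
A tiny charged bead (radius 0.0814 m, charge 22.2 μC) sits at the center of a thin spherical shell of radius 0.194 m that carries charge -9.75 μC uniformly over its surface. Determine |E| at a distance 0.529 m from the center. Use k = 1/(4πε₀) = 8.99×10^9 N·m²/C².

Use a concentric Gaussian sphere at r = 0.529 m (r > 0.194 m, enclosing both).
Q_enc = (22.2 μC) + (-9.75 μC) = 1.245×10^-5 C.
By Gauss's law, ∮E·dA = E·4πr² = Q_enc/ε₀.
E = k|Q_enc|/r² = (8.99×10^9)(1.245×10^-5)/(0.529)² = 4.00×10^5 N/C.

E ≈ 4.00e5 N/C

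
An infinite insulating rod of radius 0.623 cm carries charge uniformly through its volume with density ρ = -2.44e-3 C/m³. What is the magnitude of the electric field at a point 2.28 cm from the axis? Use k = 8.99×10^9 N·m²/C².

|E| = 2.35e5 V/m

Coaxial Gaussian cylinder, radius r = 2.28 cm, length L (r > 0.623 cm, full cross-section enclosed).
λ_enc = ρ·πR² = (-2.44e-3)π(0.00623)² = -2.975×10^-7 C/m.
Since E is radial and uniform over the curved surface, Φ = E·2πrL = Q_enc/ε₀ = λ_enc L/ε₀.
E = 2k|λ_enc|/r = 2(8.99×10^9)(2.975e-7)/(0.0228) = 2.35×10^5 N/C.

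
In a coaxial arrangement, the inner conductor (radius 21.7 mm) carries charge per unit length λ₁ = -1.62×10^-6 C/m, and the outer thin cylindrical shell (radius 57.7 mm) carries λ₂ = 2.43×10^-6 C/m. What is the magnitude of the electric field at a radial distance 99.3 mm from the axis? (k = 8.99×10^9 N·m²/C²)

1.47×10^5 V/m

Choose a coaxial cylinder of radius r = 99.3 mm (arbitrary length L) as the Gaussian surface (r > 57.7 mm, enclosing both).
λ_enc = λ₁ + λ₂ = (-1.62×10^-6) + (2.43e-6) = 8.10×10^-7 C/m.
Since E is radial and uniform over the curved surface, Φ = E·2πrL = Q_enc/ε₀ = λ_enc L/ε₀.
E = 2k|λ_enc|/r = 2(8.99×10^9)(8.10×10^-7)/(0.0993) = 1.47×10^5 N/C.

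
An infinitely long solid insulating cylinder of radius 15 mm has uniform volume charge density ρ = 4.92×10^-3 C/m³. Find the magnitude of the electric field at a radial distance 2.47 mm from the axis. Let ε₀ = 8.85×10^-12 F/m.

Choose a coaxial cylinder of radius r = 2.47 mm (arbitrary length L) as the Gaussian surface (r < R).
Enclosed charge per unit length: λ_enc = ρ·πr² = (4.92×10^-3)π(0.00247)² = 9.43×10^-8 C/m.
By Gauss's law (flux through the curved wall only), E·2πrL = λ_enc L/ε₀.
E = |λ_enc|/(2πε₀r) = (9.43×10^-8)/(2π·8.85×10^-12·0.00247) = 6.87e5 N/C.

|E| ≈ 6.87e5 V/m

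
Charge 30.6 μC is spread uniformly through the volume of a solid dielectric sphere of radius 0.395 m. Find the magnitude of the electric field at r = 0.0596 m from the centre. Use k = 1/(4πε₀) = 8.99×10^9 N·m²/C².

Use a concentric Gaussian sphere at r = 0.0596 m (r < R).
Only the charge within r is enclosed: Q_enc = Q·(r/R)³ = (30.6 μC)·(0.0596 m/0.395 m)³ = 1.051e-7 C.
Gauss's law: E·4πr² = Q_enc/ε₀.
E = k|Q_enc|/r² = (8.99×10^9)(1.051×10^-7)/(0.0596)² = 2.66×10^5 N/C.

2.66×10^5 V/m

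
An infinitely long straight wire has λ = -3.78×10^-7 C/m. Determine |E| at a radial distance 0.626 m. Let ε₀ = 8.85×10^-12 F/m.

E ≈ 1.09×10^4 N/C

Coaxial Gaussian cylinder, radius r = 0.626 m, length L.
Q_enc = λL, so λ_enc = -3.78×10^-7 C/m.
By Gauss's law (flux through the curved wall only), E·2πrL = λ_enc L/ε₀.
E = |λ_enc|/(2πε₀r) = (3.78×10^-7)/(2π·8.85×10^-12·0.626) = 1.09e4 N/C.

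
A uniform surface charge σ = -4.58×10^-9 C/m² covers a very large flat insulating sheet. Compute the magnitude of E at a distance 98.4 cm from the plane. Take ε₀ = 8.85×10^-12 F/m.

259 N/C

The symmetry is planar: E is normal to the sheet and the same magnitude on both sides. Take a pillbox straddling the sheet with end-cap area A.
Only the two end caps contribute flux: Φ = 2EA. With Q_enc = σA, Gauss's law gives E = |σ|/(2ε₀).
E = |σ|/(2ε₀) = (4.58×10^-9)/(2·8.85×10^-12) = 259 N/C.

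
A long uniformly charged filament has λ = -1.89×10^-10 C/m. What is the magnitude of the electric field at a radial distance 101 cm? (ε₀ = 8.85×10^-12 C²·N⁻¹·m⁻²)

|E| = 3.37 N/C

Take a coaxial cylindrical Gaussian surface of radius r = 101 cm and length L.
Q_enc = λL, so λ_enc = -1.89×10^-10 C/m.
By Gauss's law (flux through the curved wall only), E·2πrL = λ_enc L/ε₀.
E = |λ_enc|/(2πε₀r) = (1.89e-10)/(2π·8.85×10^-12·1.01) = 3.37 N/C.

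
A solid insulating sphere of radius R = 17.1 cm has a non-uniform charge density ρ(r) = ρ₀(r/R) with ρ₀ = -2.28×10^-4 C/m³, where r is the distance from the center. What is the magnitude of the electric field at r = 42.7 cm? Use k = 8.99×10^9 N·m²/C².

Symmetry ⇒ E = E(r) r̂. Gaussian sphere of radius r = 42.7 cm (r > R, all charge enclosed).
Q_enc = 4π ∫₀^R ρ₀(r'/R)^1 r'² dr' = 4πρ₀R³/4 = -3.582×10^-6 C.
By Gauss's law, ∮E·dA = E·4πr² = Q_enc/ε₀.
E = k|Q_enc|/r² = (8.99×10^9)(3.582×10^-6)/(0.427)² = 1.77e5 N/C.

|E| ≈ 1.77e5 N/C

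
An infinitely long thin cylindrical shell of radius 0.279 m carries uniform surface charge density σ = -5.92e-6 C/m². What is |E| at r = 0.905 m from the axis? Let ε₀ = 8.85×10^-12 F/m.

By cylindrical symmetry E is radial; use a coaxial Gaussian cylinder of radius 0.905 m and length L (r > 0.279 m).
The whole shell is enclosed: λ_enc = σ·2πR = (-5.92×10^-6)·2π·(0.279) = -1.038×10^-5 C/m.
By Gauss's law (flux through the curved wall only), E·2πrL = λ_enc L/ε₀.
E = |λ_enc|/(2πε₀r) = (1.038×10^-5)/(2π·8.85×10^-12·0.905) = 2.06×10^5 N/C.

2.06×10^5 N/C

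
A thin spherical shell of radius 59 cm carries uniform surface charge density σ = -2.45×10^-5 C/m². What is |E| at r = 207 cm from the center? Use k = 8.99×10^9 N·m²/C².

Symmetry ⇒ E = E(r) r̂. Gaussian sphere of radius r = 207 cm (r > 59 cm).
The entire shell is enclosed: Q_enc = σ·4πR² = (-2.45e-5)·4π·(0.59)² = -1.072×10^-4 C.
Applying ∮E·dA = Q_enc/ε₀ with Φ = E(4πr²):
E = k|Q_enc|/r² = (8.99×10^9)(1.072e-4)/(2.07)² = 2.25e5 N/C.

2.25×10^5 N/C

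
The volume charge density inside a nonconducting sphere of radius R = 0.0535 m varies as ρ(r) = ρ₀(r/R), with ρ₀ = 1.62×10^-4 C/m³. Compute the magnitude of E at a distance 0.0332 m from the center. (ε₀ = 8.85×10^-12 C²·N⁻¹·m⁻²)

E ≈ 9.43×10^4 N/C

Take a concentric spherical Gaussian surface of radius r = 0.0332 m (r < R).
Q_enc = ∫₀^r ρ(r')·4πr'² dr' = (4πρ₀/R) ∫₀^r r'^3 dr' = 4πρ₀ r^4/(4·R) = 1.156×10^-8 C.
Gauss's law: E·4πr² = Q_enc/ε₀.
E = |Q_enc|/(4πε₀r²) = (1.156e-8)/(4π·8.85×10^-12·(0.0332)²) = 9.43×10^4 N/C.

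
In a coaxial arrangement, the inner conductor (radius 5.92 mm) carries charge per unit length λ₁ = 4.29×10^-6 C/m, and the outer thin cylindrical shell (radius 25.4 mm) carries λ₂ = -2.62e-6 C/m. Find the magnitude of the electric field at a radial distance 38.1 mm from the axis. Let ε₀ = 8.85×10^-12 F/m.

Coaxial Gaussian cylinder, radius r = 38.1 mm, length L (r > 25.4 mm, enclosing both).
λ_enc = λ₁ + λ₂ = (4.29×10^-6) + (-2.62×10^-6) = 1.67e-6 C/m.
Applying ∮E·dA = Q_enc/ε₀ with the end caps contributing no flux:
E = |λ_enc|/(2πε₀r) = (1.67e-6)/(2π·8.85×10^-12·0.0381) = 7.88×10^5 N/C.

|E| ≈ 7.88×10^5 N/C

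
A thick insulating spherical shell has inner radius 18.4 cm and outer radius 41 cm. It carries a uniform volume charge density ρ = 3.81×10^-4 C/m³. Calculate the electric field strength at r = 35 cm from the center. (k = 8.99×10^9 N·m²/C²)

E = 4.29e6 N/C

Take a concentric spherical Gaussian surface of radius r = 35 cm (within the shell material, 18.4 cm < r < 41 cm).
Only the shell between 18.4 cm and r is enclosed: Q_enc = ρ·(4π/3)(r³ − a³) = (3.81e-4)·(4π/3)·((0.35)³ − (0.184)³) = 5.848×10^-5 C.
By Gauss's law, ∮E·dA = E·4πr² = Q_enc/ε₀.
E = k|Q_enc|/r² = (8.99×10^9)(5.848e-5)/(0.35)² = 4.29×10^6 N/C.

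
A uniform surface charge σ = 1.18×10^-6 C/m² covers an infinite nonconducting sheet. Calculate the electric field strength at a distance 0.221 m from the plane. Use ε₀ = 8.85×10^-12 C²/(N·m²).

Choose a cylindrical pillbox piercing the sheet, end faces (area A) parallel to it.
Flux Φ = 2EA and Q_enc = σA, so 2EA = σA/ε₀ ⇒ E = |σ|/(2ε₀), independent of distance.
E = |σ|/(2ε₀) = (1.18×10^-6)/(2·8.85×10^-12) = 6.67×10^4 N/C.

|E| ≈ 6.67×10^4 V/m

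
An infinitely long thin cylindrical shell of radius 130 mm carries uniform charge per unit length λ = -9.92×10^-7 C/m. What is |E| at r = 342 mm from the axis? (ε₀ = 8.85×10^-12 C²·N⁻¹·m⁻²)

Take a coaxial cylindrical Gaussian surface of radius r = 342 mm and length L (r > 130 mm).
The full line charge is enclosed: λ_enc = -9.92×10^-7 C/m.
By Gauss's law (flux through the curved wall only), E·2πrL = λ_enc L/ε₀.
E = |λ_enc|/(2πε₀r) = (9.92e-7)/(2π·8.85×10^-12·0.342) = 5.22×10^4 N/C.

E ≈ 5.22×10^4 N/C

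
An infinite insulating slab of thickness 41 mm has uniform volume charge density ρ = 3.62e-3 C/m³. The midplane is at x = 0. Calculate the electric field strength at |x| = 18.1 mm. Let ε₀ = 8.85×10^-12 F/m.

|E| = 7.40×10^6 N/C

By symmetry E is perpendicular to the slab. A Gaussian pillbox from −18.1 mm to +18.1 mm (face area A) lies entirely within the slab.
Q_enc = ρ·(2x)·A and flux = 2EA, so 2EA = 2ρxA/ε₀ ⇒ E = |ρ|x/ε₀.
E = (3.62×10^-3)(0.0181)/(8.85×10^-12) = 7.40×10^6 N/C.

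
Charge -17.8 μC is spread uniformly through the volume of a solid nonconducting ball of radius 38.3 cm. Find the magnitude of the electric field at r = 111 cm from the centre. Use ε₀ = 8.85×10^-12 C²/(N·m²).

By spherical symmetry E is radial; choose a Gaussian sphere of radius r = 111 cm (r > R, so the entire charge is enclosed).
Q_enc = -17.8 μC = -1.78×10^-5 C.
Gauss's law: E·4πr² = Q_enc/ε₀.
E = |Q_enc|/(4πε₀r²) = (1.78e-5)/(4π·8.85×10^-12·(1.11)²) = 1.30×10^5 N/C.

|E| = 1.30×10^5 N/C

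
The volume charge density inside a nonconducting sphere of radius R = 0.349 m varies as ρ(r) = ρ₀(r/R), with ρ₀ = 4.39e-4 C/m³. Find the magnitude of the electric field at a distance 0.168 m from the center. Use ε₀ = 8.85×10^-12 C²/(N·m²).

|E| ≈ 1.00×10^6 V/m

Symmetry ⇒ E = E(r) r̂. Gaussian sphere of radius r = 0.168 m (r < R).
Q_enc = ∫₀^r ρ(r')·4πr'² dr' = (4πρ₀/R) ∫₀^r r'^3 dr' = 4πρ₀ r^4/(4·R) = 3.148×10^-6 C.
By Gauss's law, ∮E·dA = E·4πr² = Q_enc/ε₀.
E = |Q_enc|/(4πε₀r²) = (3.148×10^-6)/(4π·8.85×10^-12·(0.168)²) = 1.00×10^6 N/C.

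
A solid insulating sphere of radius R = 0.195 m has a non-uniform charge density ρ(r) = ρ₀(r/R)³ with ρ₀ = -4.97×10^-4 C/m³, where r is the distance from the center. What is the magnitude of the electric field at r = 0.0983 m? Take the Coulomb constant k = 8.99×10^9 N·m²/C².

E ≈ 1.18×10^5 V/m

Symmetry ⇒ E = E(r) r̂. Gaussian sphere of radius r = 0.0983 m (r < R).
Integrate the density: Q_enc = 4π ∫₀^r ρ₀(r'/R)^3 r'² dr' = 4πρ₀ r^6/(6·R³) = -1.267×10^-7 C.
Applying ∮E·dA = Q_enc/ε₀ with Φ = E(4πr²):
E = k|Q_enc|/r² = (8.99×10^9)(1.267e-7)/(0.0983)² = 1.18e5 N/C.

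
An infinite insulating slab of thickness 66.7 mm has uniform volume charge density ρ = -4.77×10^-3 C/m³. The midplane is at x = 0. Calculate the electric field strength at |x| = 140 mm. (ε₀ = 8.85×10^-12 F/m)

The point |x| = 140 mm lies outside the slab (half-thickness 0.03335 m). A symmetric pillbox spanning the full slab encloses Q_enc = ρ·d·A.
Flux = 2EA ⇒ E = |ρ|d/(2ε₀), independent of distance outside.
E = (4.77×10^-3)(0.0667)/(2·8.85×10^-12) = 1.80×10^7 N/C.

|E| ≈ 1.80×10^7 N/C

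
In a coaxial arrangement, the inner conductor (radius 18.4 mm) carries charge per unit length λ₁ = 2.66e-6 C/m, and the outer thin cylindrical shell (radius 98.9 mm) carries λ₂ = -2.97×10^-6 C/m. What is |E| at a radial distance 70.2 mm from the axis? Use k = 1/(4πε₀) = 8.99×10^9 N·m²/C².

Coaxial Gaussian cylinder, radius r = 70.2 mm, length L (between the conductors, 18.4 mm < r < 98.9 mm).
The shell at 98.9 mm lies outside the Gaussian surface, so λ_enc = λ₁ = 2.66×10^-6 C/m.
Since E is radial and uniform over the curved surface, Φ = E·2πrL = Q_enc/ε₀ = λ_enc L/ε₀.
E = 2k|λ_enc|/r = 2(8.99×10^9)(2.66×10^-6)/(0.0702) = 6.81×10^5 N/C.

E = 6.81e5 N/C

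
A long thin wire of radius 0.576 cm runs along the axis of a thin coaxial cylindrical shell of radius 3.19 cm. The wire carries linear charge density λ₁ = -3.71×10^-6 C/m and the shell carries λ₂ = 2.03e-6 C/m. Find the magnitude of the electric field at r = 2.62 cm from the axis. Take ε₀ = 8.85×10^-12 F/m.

Coaxial Gaussian cylinder, radius r = 2.62 cm, length L (between the conductors, 0.576 cm < r < 3.19 cm).
The shell at 3.19 cm lies outside the Gaussian surface, so λ_enc = λ₁ = -3.71e-6 C/m.
Gauss's law: E·2πrL = λ_enc L/ε₀.
E = |λ_enc|/(2πε₀r) = (3.71e-6)/(2π·8.85×10^-12·0.0262) = 2.55e6 N/C.

E = 2.55×10^6 V/m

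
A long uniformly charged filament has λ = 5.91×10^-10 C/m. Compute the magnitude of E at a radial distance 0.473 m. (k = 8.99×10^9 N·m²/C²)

Choose a coaxial cylinder of radius r = 0.473 m (arbitrary length L) as the Gaussian surface.
Q_enc = λL, so λ_enc = 5.91×10^-10 C/m.
By Gauss's law (flux through the curved wall only), E·2πrL = λ_enc L/ε₀.
E = 2k|λ_enc|/r = 2(8.99×10^9)(5.91×10^-10)/(0.473) = 22.5 N/C.

E ≈ 22.5 N/C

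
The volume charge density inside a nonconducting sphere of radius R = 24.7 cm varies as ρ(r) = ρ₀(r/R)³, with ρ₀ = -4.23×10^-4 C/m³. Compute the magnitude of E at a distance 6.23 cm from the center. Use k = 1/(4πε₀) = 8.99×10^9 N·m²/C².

Take a concentric spherical Gaussian surface of radius r = 6.23 cm (r < R).
Integrate the density: Q_enc = 4π ∫₀^r ρ₀(r'/R)^3 r'² dr' = 4πρ₀ r^6/(6·R³) = -3.437×10^-9 C.
Since E is radial and uniform over the Gaussian sphere, Φ = E·4πr² = Q_enc/ε₀.
E = k|Q_enc|/r² = (8.99×10^9)(3.437×10^-9)/(0.0623)² = 7.96×10^3 N/C.

|E| ≈ 7.96×10^3 V/m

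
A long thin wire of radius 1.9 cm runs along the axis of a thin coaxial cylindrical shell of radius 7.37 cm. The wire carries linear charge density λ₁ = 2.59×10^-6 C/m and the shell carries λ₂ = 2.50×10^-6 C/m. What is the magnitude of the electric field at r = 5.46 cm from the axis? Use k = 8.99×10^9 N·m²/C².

Take a coaxial cylindrical Gaussian surface of radius r = 5.46 cm and length L (between the conductors, 1.9 cm < r < 7.37 cm).
Only the inner wire is enclosed; the outer shell contributes nothing inside itself. λ_enc = λ₁ = 2.59e-6 C/m.
By Gauss's law (flux through the curved wall only), E·2πrL = λ_enc L/ε₀.
E = 2k|λ_enc|/r = 2(8.99×10^9)(2.59×10^-6)/(0.0546) = 8.53×10^5 N/C.

8.53×10^5 N/C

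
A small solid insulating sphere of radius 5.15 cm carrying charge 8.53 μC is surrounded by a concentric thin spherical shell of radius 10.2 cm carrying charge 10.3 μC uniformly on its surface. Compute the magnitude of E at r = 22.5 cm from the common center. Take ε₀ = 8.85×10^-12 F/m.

|E| ≈ 3.34×10^6 V/m

Symmetry ⇒ E = E(r) r̂. Gaussian sphere of radius r = 22.5 cm (r > 10.2 cm, enclosing both).
Q_enc = (8.53 μC) + (10.3 μC) = 1.883×10^-5 C.
By Gauss's law, ∮E·dA = E·4πr² = Q_enc/ε₀.
E = |Q_enc|/(4πε₀r²) = (1.883e-5)/(4π·8.85×10^-12·(0.225)²) = 3.34×10^6 N/C.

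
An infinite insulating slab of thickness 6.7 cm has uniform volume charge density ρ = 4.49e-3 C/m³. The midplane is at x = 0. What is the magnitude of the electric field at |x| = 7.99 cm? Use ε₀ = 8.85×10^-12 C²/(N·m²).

E ≈ 1.70e7 N/C

The point |x| = 7.99 cm lies outside the slab (half-thickness 0.0335 m). A symmetric pillbox spanning the full slab encloses Q_enc = ρ·d·A.
Flux = 2EA ⇒ E = |ρ|d/(2ε₀), independent of distance outside.
E = (4.49×10^-3)(0.067)/(2·8.85×10^-12) = 1.70e7 N/C.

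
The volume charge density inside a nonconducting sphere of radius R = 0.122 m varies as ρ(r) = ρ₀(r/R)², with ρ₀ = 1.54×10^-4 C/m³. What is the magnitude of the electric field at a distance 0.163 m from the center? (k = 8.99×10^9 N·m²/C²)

E ≈ 2.38×10^5 N/C

Symmetry ⇒ E = E(r) r̂. Gaussian sphere of radius r = 0.163 m (r > R, all charge enclosed).
Q_enc = 4π ∫₀^R ρ₀(r'/R)^2 r'² dr' = 4πρ₀R³/5 = 7.028×10^-7 C.
Applying ∮E·dA = Q_enc/ε₀ with Φ = E(4πr²):
E = k|Q_enc|/r² = (8.99×10^9)(7.028×10^-7)/(0.163)² = 2.38×10^5 N/C.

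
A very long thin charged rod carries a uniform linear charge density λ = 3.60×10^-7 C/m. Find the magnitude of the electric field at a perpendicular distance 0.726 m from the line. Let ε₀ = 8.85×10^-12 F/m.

|E| ≈ 8.92e3 N/C

Take a coaxial cylindrical Gaussian surface of radius r = 0.726 m and length L.
Q_enc = λL, so λ_enc = 3.60×10^-7 C/m.
By Gauss's law (flux through the curved wall only), E·2πrL = λ_enc L/ε₀.
E = |λ_enc|/(2πε₀r) = (3.60×10^-7)/(2π·8.85×10^-12·0.726) = 8.92×10^3 N/C.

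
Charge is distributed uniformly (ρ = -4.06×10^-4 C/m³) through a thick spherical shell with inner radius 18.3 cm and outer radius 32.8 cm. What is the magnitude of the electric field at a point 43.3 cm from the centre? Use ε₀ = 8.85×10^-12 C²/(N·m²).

E = 2.38e6 N/C

Take a concentric spherical Gaussian surface of radius r = 43.3 cm (r > 32.8 cm, enclosing the whole shell).
Q_enc = ρ·(4π/3)(b³ − a³) = (-4.06e-4)·(4π/3)·((0.328)³ − (0.183)³) = -4.959×10^-5 C.
Gauss's law: E·4πr² = Q_enc/ε₀.
E = |Q_enc|/(4πε₀r²) = (4.959e-5)/(4π·8.85×10^-12·(0.433)²) = 2.38e6 N/C.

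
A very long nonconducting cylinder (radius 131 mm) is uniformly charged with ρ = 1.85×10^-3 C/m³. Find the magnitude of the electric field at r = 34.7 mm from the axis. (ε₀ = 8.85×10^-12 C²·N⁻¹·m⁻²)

Take a coaxial cylindrical Gaussian surface of radius r = 34.7 mm and length L (r < R).
Charge inside radius r per length L is ρ·πr²·L, so λ_enc = ρπr² = 6.998×10^-6 C/m.
Applying ∮E·dA = Q_enc/ε₀ with the end caps contributing no flux:
E = |λ_enc|/(2πε₀r) = (6.998×10^-6)/(2π·8.85×10^-12·0.0347) = 3.63×10^6 N/C.

|E| = 3.63×10^6 N/C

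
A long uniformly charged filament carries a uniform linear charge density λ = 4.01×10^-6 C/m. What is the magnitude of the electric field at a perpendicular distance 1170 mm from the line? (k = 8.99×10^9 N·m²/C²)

Choose a coaxial cylinder of radius r = 1170 mm (arbitrary length L) as the Gaussian surface.
Q_enc = λL, so λ_enc = 4.01×10^-6 C/m.
Applying ∮E·dA = Q_enc/ε₀ with the end caps contributing no flux:
E = 2k|λ_enc|/r = 2(8.99×10^9)(4.01e-6)/(1.17) = 6.16×10^4 N/C.

E ≈ 6.16×10^4 N/C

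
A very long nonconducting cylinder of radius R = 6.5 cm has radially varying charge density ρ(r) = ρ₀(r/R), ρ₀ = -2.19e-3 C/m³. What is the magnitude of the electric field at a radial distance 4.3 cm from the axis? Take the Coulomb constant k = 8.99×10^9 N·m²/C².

By cylindrical symmetry E is radial; use a coaxial Gaussian cylinder of radius 4.3 cm and length L (r < R).
λ_enc = ∫₀^r ρ(r')·2πr' dr' = (2πρ₀/R)·r^3/3 = -5.61e-6 C/m.
By Gauss's law (flux through the curved wall only), E·2πrL = λ_enc L/ε₀.
E = 2k|λ_enc|/r = 2(8.99×10^9)(5.61×10^-6)/(0.043) = 2.35×10^6 N/C.

|E| = 2.35e6 N/C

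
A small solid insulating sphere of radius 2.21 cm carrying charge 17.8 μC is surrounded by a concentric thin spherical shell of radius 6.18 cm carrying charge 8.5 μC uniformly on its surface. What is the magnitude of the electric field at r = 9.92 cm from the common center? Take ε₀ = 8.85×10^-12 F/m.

Use a concentric Gaussian sphere at r = 9.92 cm (r > 6.18 cm, enclosing both).
Q_enc = (17.8 μC) + (8.5 μC) = 2.63e-5 C.
By Gauss's law, ∮E·dA = E·4πr² = Q_enc/ε₀.
E = |Q_enc|/(4πε₀r²) = (2.63×10^-5)/(4π·8.85×10^-12·(0.0992)²) = 2.40×10^7 N/C.

E = 2.40e7 N/C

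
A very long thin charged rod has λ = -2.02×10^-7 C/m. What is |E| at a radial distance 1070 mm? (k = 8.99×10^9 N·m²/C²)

Coaxial Gaussian cylinder, radius r = 1070 mm, length L.
Q_enc = λL, so λ_enc = -2.02×10^-7 C/m.
By Gauss's law (flux through the curved wall only), E·2πrL = λ_enc L/ε₀.
E = 2k|λ_enc|/r = 2(8.99×10^9)(2.02e-7)/(1.07) = 3.39×10^3 N/C.

E = 3.39e3 N/C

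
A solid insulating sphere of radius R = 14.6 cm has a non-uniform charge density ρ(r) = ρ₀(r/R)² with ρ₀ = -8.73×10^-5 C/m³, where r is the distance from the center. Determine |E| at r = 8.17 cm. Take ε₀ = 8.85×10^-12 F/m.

E ≈ 5.05e4 N/C

Use a concentric Gaussian sphere at r = 8.17 cm (r < R).
Q_enc = ∫₀^r ρ(r')·4πr'² dr' = (4πρ₀/R²) ∫₀^r r'^4 dr' = 4πρ₀ r^5/(5·R²) = -3.747×10^-8 C.
Since E is radial and uniform over the Gaussian sphere, Φ = E·4πr² = Q_enc/ε₀.
E = |Q_enc|/(4πε₀r²) = (3.747×10^-8)/(4π·8.85×10^-12·(0.0817)²) = 5.05e4 N/C.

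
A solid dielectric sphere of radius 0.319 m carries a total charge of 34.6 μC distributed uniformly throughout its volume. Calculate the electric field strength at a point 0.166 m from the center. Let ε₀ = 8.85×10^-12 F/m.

E ≈ 1.59e6 N/C

Take a concentric spherical Gaussian surface of radius r = 0.166 m (r < R).
Only the charge within r is enclosed: Q_enc = Q·(r/R)³ = (34.6 μC)·(0.166 m/0.319 m)³ = 4.876×10^-6 C.
Since E is radial and uniform over the Gaussian sphere, Φ = E·4πr² = Q_enc/ε₀.
E = |Q_enc|/(4πε₀r²) = (4.876×10^-6)/(4π·8.85×10^-12·(0.166)²) = 1.59×10^6 N/C.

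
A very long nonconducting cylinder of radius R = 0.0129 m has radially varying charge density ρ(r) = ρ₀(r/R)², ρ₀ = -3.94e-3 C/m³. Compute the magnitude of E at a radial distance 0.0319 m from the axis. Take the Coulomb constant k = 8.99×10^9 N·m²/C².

E ≈ 5.80×10^5 N/C

By cylindrical symmetry E is radial; use a coaxial Gaussian cylinder of radius 0.0319 m and length L (r > R, full charge per length enclosed).
λ_enc = 2π ∫₀^R ρ₀(r'/R)^2 r' dr' = 2πρ₀R²/4 = -1.03e-6 C/m.
Applying ∮E·dA = Q_enc/ε₀ with the end caps contributing no flux:
E = 2k|λ_enc|/r = 2(8.99×10^9)(1.03×10^-6)/(0.0319) = 5.80×10^5 N/C.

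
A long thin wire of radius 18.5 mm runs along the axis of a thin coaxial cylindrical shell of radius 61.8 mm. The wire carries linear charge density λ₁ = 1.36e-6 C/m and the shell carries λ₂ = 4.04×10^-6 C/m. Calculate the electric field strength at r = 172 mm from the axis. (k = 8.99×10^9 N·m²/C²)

Take a coaxial cylindrical Gaussian surface of radius r = 172 mm and length L (r > 61.8 mm, enclosing both).
λ_enc = λ₁ + λ₂ = (1.36e-6) + (4.04×10^-6) = 5.40×10^-6 C/m.
By Gauss's law (flux through the curved wall only), E·2πrL = λ_enc L/ε₀.
E = 2k|λ_enc|/r = 2(8.99×10^9)(5.40e-6)/(0.172) = 5.64e5 N/C.

|E| ≈ 5.64×10^5 N/C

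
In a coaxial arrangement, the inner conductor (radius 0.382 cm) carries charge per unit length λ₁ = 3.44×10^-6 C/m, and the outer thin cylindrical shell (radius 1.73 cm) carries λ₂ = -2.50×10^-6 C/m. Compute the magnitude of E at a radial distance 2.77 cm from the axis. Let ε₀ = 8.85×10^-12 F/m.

By cylindrical symmetry E is radial; use a coaxial Gaussian cylinder of radius 2.77 cm and length L (r > 1.73 cm, enclosing both).
λ_enc = λ₁ + λ₂ = (3.44×10^-6) + (-2.50e-6) = 9.40×10^-7 C/m.
Gauss's law: E·2πrL = λ_enc L/ε₀.
E = |λ_enc|/(2πε₀r) = (9.40e-7)/(2π·8.85×10^-12·0.0277) = 6.10×10^5 N/C.

6.10e5 N/C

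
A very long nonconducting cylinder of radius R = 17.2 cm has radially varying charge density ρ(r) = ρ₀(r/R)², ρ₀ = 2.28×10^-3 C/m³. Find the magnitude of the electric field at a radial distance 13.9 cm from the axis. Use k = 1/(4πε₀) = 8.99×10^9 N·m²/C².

Coaxial Gaussian cylinder, radius r = 13.9 cm, length L (r < R).
λ_enc = ∫₀^r ρ(r')·2πr' dr' = (2πρ₀/R²)·r^4/4 = 4.519×10^-5 C/m.
Applying ∮E·dA = Q_enc/ε₀ with the end caps contributing no flux:
E = 2k|λ_enc|/r = 2(8.99×10^9)(4.519×10^-5)/(0.139) = 5.85e6 N/C.

E = 5.85×10^6 N/C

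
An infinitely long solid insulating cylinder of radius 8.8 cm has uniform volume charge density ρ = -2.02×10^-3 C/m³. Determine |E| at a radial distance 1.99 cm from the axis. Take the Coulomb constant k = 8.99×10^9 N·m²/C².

|E| = 2.27e6 N/C

Coaxial Gaussian cylinder, radius r = 1.99 cm, length L (r < R).
Charge inside radius r per length L is ρ·πr²·L, so λ_enc = ρπr² = -2.513×10^-6 C/m.
Gauss's law: E·2πrL = λ_enc L/ε₀.
E = 2k|λ_enc|/r = 2(8.99×10^9)(2.513×10^-6)/(0.0199) = 2.27×10^6 N/C.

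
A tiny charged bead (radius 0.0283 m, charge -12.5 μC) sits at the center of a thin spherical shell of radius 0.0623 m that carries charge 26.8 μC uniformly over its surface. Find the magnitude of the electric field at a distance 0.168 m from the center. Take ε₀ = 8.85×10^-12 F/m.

By spherical symmetry E is radial; choose a Gaussian sphere of radius r = 0.168 m (r > 0.0623 m, enclosing both).
Q_enc = (-12.5 μC) + (26.8 μC) = 1.43×10^-5 C.
Gauss's law: E·4πr² = Q_enc/ε₀.
E = |Q_enc|/(4πε₀r²) = (1.43×10^-5)/(4π·8.85×10^-12·(0.168)²) = 4.56×10^6 N/C.

E ≈ 4.56e6 N/C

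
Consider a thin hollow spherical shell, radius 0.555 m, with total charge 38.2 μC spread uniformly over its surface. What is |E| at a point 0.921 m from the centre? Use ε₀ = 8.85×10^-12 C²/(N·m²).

Symmetry ⇒ E = E(r) r̂. Gaussian sphere of radius r = 0.921 m (r > 0.555 m).
The entire shell is enclosed: Q_enc = 3.82e-5 C.
Applying ∮E·dA = Q_enc/ε₀ with Φ = E(4πr²):
E = |Q_enc|/(4πε₀r²) = (3.82e-5)/(4π·8.85×10^-12·(0.921)²) = 4.05×10^5 N/C.

|E| = 4.05×10^5 V/m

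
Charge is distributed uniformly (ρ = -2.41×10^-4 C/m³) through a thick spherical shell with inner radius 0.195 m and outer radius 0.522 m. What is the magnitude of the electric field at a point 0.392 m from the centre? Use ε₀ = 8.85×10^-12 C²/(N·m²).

E ≈ 3.12e6 N/C

Symmetry ⇒ E = E(r) r̂. Gaussian sphere of radius r = 0.392 m (within the shell material, 0.195 m < r < 0.522 m).
Enclosed charge is the volume from a to r: Q_enc = (4π/3)ρ(r³ − a³) = -5.332e-5 C.
Since E is radial and uniform over the Gaussian sphere, Φ = E·4πr² = Q_enc/ε₀.
E = |Q_enc|/(4πε₀r²) = (5.332×10^-5)/(4π·8.85×10^-12·(0.392)²) = 3.12×10^6 N/C.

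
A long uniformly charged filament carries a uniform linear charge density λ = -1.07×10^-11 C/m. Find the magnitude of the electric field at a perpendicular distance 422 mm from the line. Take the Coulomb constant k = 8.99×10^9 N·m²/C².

|E| ≈ 0.456 N/C

Coaxial Gaussian cylinder, radius r = 422 mm, length L.
Q_enc = λL, so λ_enc = -1.07×10^-11 C/m.
By Gauss's law (flux through the curved wall only), E·2πrL = λ_enc L/ε₀.
E = 2k|λ_enc|/r = 2(8.99×10^9)(1.07×10^-11)/(0.422) = 0.456 N/C.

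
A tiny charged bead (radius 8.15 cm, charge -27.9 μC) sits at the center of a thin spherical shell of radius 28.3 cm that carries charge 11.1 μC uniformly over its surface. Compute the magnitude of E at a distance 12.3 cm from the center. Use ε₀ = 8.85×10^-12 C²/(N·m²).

E ≈ 1.66×10^7 V/m

Symmetry ⇒ E = E(r) r̂. Gaussian sphere of radius r = 12.3 cm (between the bodies, 8.15 cm < r < 28.3 cm).
Only the inner charge is enclosed; the outer shell contributes nothing inside itself. Q_enc = -27.9 μC = -2.79×10^-5 C.
Gauss's law: E·4πr² = Q_enc/ε₀.
E = |Q_enc|/(4πε₀r²) = (2.79×10^-5)/(4π·8.85×10^-12·(0.123)²) = 1.66e7 N/C.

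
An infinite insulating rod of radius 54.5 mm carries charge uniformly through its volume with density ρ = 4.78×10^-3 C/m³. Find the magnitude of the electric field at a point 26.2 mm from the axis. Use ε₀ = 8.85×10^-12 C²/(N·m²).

|E| = 7.08×10^6 N/C

Take a coaxial cylindrical Gaussian surface of radius r = 26.2 mm and length L (r < R).
Charge inside radius r per length L is ρ·πr²·L, so λ_enc = ρπr² = 1.031×10^-5 C/m.
Gauss's law: E·2πrL = λ_enc L/ε₀.
E = |λ_enc|/(2πε₀r) = (1.031×10^-5)/(2π·8.85×10^-12·0.0262) = 7.08e6 N/C.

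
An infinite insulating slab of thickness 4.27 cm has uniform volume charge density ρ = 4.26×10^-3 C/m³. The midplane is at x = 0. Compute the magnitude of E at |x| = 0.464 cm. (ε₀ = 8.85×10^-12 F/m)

By symmetry E is perpendicular to the slab. A Gaussian pillbox from −0.464 cm to +0.464 cm (face area A) lies entirely within the slab.
Q_enc = ρ·(2x)·A and flux = 2EA, so 2EA = 2ρxA/ε₀ ⇒ E = |ρ|x/ε₀.
E = (4.26×10^-3)(0.00464)/(8.85×10^-12) = 2.23×10^6 N/C.

2.23×10^6 N/C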